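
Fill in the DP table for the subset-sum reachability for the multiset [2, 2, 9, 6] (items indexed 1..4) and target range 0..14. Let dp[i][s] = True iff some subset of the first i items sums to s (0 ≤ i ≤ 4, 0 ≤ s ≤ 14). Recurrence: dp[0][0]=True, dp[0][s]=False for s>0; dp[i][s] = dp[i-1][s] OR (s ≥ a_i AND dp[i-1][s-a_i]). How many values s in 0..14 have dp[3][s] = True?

6

i\s   0   1   2   3   4   5   6   7   8   9  10  11  12  13  14
  0   T   F   F   F   F   F   F   F   F   F   F   F   F   F   F
  1   T   F   T   F   F   F   F   F   F   F   F   F   F   F   F
  2   T   F   T   F   T   F   F   F   F   F   F   F   F   F   F
  3   T   F   T   F   T   F   F   F   F   T   F   T   F   T   F
  4   T   F   T   F   T   F   T   F   T   T   T   T   F   T   F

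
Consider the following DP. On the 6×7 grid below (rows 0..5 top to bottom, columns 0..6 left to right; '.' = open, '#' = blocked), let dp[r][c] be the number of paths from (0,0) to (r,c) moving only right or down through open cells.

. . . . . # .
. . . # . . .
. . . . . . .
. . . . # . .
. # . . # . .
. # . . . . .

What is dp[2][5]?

r\c   0   1   2   3   4   5   6
  0   1   1   1   1   1   0   0
  1   1   2   3   0   1   1   1
  2   1   3   6   6   7   8   9
  3   1   4  10  16   0   8  17
  4   1   0  10  26   0   8  25
  5   1   0  10  36  36  44  69

8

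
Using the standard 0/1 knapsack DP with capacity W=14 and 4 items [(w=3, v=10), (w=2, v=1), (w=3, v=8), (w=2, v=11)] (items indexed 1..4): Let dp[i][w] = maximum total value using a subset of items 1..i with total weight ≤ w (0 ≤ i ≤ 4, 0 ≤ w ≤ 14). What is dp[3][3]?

10

i\w   0   1   2   3   4   5   6   7   8   9  10  11  12  13  14
  0   0   0   0   0   0   0   0   0   0   0   0   0   0   0   0
  1   0   0   0  10  10  10  10  10  10  10  10  10  10  10  10
  2   0   0   1  10  10  11  11  11  11  11  11  11  11  11  11
  3   0   0   1  10  10  11  18  18  19  19  19  19  19  19  19
  4   0   0  11  11  12  21  21  22  29  29  30  30  30  30  30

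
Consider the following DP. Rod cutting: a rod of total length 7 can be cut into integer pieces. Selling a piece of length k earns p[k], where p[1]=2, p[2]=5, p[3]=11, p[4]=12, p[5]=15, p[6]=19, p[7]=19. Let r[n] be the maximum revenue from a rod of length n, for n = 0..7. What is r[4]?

13

   n    0    1    2    3    4    5    6    7
r[n]    0    2    5   11   13   16   22   24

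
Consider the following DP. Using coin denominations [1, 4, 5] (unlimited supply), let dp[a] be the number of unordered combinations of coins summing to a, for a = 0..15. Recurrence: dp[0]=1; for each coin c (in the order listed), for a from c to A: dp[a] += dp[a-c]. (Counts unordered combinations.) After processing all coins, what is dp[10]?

6

after  coin     0     1     2     3     4     5     6     7     8     9    10    11    12    13    14    15
          1     1     1     1     1     1     1     1     1     1     1     1     1     1     1     1     1
          4     1     1     1     1     2     2     2     2     3     3     3     3     4     4     4     4
          5     1     1     1     1     2     3     3     3     4     5     6     6     7     8     9    10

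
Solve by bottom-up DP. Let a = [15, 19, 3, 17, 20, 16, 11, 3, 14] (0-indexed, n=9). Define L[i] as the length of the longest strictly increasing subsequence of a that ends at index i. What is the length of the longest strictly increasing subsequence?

   i    0    1    2    3    4    5    6    7    8
a[i]   15   19    3   17   20   16   11    3   14
L[i]    1    2    1    2    3    2    2    1    3

3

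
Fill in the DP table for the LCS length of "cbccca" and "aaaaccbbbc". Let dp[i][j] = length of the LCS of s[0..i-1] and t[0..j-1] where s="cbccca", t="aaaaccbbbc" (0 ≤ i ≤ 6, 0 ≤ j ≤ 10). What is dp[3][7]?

   ''  a  a  a  a  c  c  b  b  b  c
''  0  0  0  0  0  0  0  0  0  0  0
 c  0  0  0  0  0  1  1  1  1  1  1
 b  0  0  0  0  0  1  1  2  2  2  2
 c  0  0  0  0  0  1  2  2  2  2  3
 c  0  0  0  0  0  1  2  2  2  2  3
 c  0  0  0  0  0  1  2  2  2  2  3
 a  0  1  1  1  1  1  2  2  2  2  3

2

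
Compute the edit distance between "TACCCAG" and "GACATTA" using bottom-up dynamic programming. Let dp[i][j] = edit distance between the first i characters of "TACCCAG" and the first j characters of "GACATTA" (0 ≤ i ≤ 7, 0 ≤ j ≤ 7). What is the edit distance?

5

   ''  G  A  C  A  T  T  A
''  0  1  2  3  4  5  6  7
 T  1  1  2  3  4  4  5  6
 A  2  2  1  2  3  4  5  5
 C  3  3  2  1  2  3  4  5
 C  4  4  3  2  2  3  4  5
 C  5  5  4  3  3  3  4  5
 A  6  6  5  4  3  4  4  4
 G  7  6  6  5  4  4  5  5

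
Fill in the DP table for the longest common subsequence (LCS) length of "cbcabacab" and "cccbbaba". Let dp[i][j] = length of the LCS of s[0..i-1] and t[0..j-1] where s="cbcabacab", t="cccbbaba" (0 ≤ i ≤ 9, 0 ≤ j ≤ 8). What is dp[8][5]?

3

   ''  c  c  c  b  b  a  b  a
''  0  0  0  0  0  0  0  0  0
 c  0  1  1  1  1  1  1  1  1
 b  0  1  1  1  2  2  2  2  2
 c  0  1  2  2  2  2  2  2  2
 a  0  1  2  2  2  2  3  3  3
 b  0  1  2  2  3  3  3  4  4
 a  0  1  2  2  3  3  4  4  5
 c  0  1  2  3  3  3  4  4  5
 a  0  1  2  3  3  3  4  4  5
 b  0  1  2  3  4  4  4  5  5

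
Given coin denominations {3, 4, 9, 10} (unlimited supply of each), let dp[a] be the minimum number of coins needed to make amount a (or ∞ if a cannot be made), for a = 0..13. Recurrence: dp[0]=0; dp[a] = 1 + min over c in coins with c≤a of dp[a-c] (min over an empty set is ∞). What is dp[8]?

2

 a  0  1  2  3  4  5  6  7  8  9 10 11 12 13
dp  0  -  -  1  1  -  2  2  2  1  1  3  2  2
(- denotes ∞ / unreachable)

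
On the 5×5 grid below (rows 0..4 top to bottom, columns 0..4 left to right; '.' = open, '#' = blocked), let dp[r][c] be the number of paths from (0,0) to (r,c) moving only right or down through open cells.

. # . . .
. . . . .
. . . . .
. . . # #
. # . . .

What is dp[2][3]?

4

r\c   0   1   2   3   4
  0   1   0   0   0   0
  1   1   1   1   1   1
  2   1   2   3   4   5
  3   1   3   6   0   0
  4   1   0   6   6   6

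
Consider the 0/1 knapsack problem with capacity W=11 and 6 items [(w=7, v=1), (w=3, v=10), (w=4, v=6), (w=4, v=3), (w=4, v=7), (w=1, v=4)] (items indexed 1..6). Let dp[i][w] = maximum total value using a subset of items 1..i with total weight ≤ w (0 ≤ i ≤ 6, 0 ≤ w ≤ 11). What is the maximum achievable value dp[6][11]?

i\w   0   1   2   3   4   5   6   7   8   9  10  11
  0   0   0   0   0   0   0   0   0   0   0   0   0
  1   0   0   0   0   0   0   0   1   1   1   1   1
  2   0   0   0  10  10  10  10  10  10  10  11  11
  3   0   0   0  10  10  10  10  16  16  16  16  16
  4   0   0   0  10  10  10  10  16  16  16  16  19
  5   0   0   0  10  10  10  10  17  17  17  17  23
  6   0   4   4  10  14  14  14  17  21  21  21  23

23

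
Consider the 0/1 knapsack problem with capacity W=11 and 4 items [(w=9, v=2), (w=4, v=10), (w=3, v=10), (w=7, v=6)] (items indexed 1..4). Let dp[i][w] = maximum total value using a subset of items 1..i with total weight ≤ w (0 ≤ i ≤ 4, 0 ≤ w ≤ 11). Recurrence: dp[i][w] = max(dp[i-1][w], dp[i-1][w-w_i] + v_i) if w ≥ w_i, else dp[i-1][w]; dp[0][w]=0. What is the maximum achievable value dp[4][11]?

20

i\w   0   1   2   3   4   5   6   7   8   9  10  11
  0   0   0   0   0   0   0   0   0   0   0   0   0
  1   0   0   0   0   0   0   0   0   0   2   2   2
  2   0   0   0   0  10  10  10  10  10  10  10  10
  3   0   0   0  10  10  10  10  20  20  20  20  20
  4   0   0   0  10  10  10  10  20  20  20  20  20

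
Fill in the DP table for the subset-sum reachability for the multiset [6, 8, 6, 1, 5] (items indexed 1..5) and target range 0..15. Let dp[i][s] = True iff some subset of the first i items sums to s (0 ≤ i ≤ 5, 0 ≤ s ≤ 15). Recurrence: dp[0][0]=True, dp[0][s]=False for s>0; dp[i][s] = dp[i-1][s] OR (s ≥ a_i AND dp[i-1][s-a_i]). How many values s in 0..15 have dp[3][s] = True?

5

i\s   0   1   2   3   4   5   6   7   8   9  10  11  12  13  14  15
  0   T   F   F   F   F   F   F   F   F   F   F   F   F   F   F   F
  1   T   F   F   F   F   F   T   F   F   F   F   F   F   F   F   F
  2   T   F   F   F   F   F   T   F   T   F   F   F   F   F   T   F
  3   T   F   F   F   F   F   T   F   T   F   F   F   T   F   T   F
  4   T   T   F   F   F   F   T   T   T   T   F   F   T   T   T   T
  5   T   T   F   F   F   T   T   T   T   T   F   T   T   T   T   T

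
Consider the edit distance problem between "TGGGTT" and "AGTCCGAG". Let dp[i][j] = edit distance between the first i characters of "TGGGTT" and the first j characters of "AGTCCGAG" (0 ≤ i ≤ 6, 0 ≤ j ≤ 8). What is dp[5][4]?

   ''  A  G  T  C  C  G  A  G
''  0  1  2  3  4  5  6  7  8
 T  1  1  2  2  3  4  5  6  7
 G  2  2  1  2  3  4  4  5  6
 G  3  3  2  2  3  4  4  5  5
 G  4  4  3  3  3  4  4  5  5
 T  5  5  4  3  4  4  5  5  6
 T  6  6  5  4  4  5  5  6  6

4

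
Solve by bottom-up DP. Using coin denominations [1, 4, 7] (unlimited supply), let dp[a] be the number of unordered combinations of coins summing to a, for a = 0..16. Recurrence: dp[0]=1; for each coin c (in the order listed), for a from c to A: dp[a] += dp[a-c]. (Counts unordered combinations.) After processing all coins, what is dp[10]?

after  coin     0     1     2     3     4     5     6     7     8     9    10    11    12    13    14    15    16
          1     1     1     1     1     1     1     1     1     1     1     1     1     1     1     1     1     1
          4     1     1     1     1     2     2     2     2     3     3     3     3     4     4     4     4     5
          7     1     1     1     1     2     2     2     3     4     4     4     5     6     6     7     8     9

4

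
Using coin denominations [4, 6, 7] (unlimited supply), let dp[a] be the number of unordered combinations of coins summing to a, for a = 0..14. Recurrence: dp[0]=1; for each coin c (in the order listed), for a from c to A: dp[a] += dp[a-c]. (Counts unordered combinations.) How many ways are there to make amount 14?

after  coin     0     1     2     3     4     5     6     7     8     9    10    11    12    13    14
          4     1     0     0     0     1     0     0     0     1     0     0     0     1     0     0
          6     1     0     0     0     1     0     1     0     1     0     1     0     2     0     1
          7     1     0     0     0     1     0     1     1     1     0     1     1     2     1     2

2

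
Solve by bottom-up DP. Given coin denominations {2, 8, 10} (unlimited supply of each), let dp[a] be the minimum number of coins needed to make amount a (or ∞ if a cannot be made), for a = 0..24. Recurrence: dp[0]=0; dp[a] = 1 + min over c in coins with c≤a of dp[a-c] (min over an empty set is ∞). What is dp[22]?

 a  0  1  2  3  4  5  6  7  8  9 10 11 12 13 14 15 16 17 18 19 20 21 22 23 24
dp  0  -  1  -  2  -  3  -  1  -  1  -  2  -  3  -  2  -  2  -  2  -  3  -  3
(- denotes ∞ / unreachable)

3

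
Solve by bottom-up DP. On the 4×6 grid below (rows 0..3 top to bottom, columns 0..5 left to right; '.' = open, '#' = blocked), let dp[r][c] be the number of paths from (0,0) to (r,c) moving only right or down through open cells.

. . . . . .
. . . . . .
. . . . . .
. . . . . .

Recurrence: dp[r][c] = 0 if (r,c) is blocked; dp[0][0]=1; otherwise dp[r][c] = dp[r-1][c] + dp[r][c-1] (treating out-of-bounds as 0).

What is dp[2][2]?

6

r\c   0   1   2   3   4   5
  0   1   1   1   1   1   1
  1   1   2   3   4   5   6
  2   1   3   6  10  15  21
  3   1   4  10  20  35  56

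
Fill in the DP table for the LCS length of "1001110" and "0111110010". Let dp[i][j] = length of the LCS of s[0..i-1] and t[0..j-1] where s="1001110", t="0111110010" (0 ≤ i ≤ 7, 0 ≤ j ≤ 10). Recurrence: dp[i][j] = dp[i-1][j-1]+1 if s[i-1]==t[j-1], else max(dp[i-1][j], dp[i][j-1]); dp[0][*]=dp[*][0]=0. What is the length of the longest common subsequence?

5

   ''  0  1  1  1  1  1  0  0  1  0
''  0  0  0  0  0  0  0  0  0  0  0
 1  0  0  1  1  1  1  1  1  1  1  1
 0  0  1  1  1  1  1  1  2  2  2  2
 0  0  1  1  1  1  1  1  2  3  3  3
 1  0  1  2  2  2  2  2  2  3  4  4
 1  0  1  2  3  3  3  3  3  3  4  4
 1  0  1  2  3  4  4  4  4  4  4  4
 0  0  1  2  3  4  4  4  5  5  5  5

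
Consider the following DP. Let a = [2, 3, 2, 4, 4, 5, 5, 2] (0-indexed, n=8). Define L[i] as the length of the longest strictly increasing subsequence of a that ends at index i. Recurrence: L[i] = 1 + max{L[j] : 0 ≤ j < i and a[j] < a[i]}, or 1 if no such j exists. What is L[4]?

3

   i    0    1    2    3    4    5    6    7
a[i]    2    3    2    4    4    5    5    2
L[i]    1    2    1    3    3    4    4    1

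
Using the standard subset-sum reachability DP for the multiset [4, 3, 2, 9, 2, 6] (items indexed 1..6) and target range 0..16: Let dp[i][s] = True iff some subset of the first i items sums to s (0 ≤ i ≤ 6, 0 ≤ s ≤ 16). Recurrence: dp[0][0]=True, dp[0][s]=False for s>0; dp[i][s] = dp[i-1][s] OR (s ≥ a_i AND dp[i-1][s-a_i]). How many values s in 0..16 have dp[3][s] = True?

i\s   0   1   2   3   4   5   6   7   8   9  10  11  12  13  14  15  16
  0   T   F   F   F   F   F   F   F   F   F   F   F   F   F   F   F   F
  1   T   F   F   F   T   F   F   F   F   F   F   F   F   F   F   F   F
  2   T   F   F   T   T   F   F   T   F   F   F   F   F   F   F   F   F
  3   T   F   T   T   T   T   T   T   F   T   F   F   F   F   F   F   F
  4   T   F   T   T   T   T   T   T   F   T   F   T   T   T   T   T   T
  5   T   F   T   T   T   T   T   T   T   T   F   T   T   T   T   T   T
  6   T   F   T   T   T   T   T   T   T   T   T   T   T   T   T   T   T

8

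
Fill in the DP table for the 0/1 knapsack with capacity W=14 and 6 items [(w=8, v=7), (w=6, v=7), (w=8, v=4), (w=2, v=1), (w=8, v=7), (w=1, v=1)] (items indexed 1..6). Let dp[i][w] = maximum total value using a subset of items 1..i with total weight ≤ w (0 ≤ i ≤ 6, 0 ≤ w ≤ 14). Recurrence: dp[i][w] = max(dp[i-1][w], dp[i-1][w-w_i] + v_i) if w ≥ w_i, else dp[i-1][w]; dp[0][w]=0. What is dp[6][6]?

i\w   0   1   2   3   4   5   6   7   8   9  10  11  12  13  14
  0   0   0   0   0   0   0   0   0   0   0   0   0   0   0   0
  1   0   0   0   0   0   0   0   0   7   7   7   7   7   7   7
  2   0   0   0   0   0   0   7   7   7   7   7   7   7   7  14
  3   0   0   0   0   0   0   7   7   7   7   7   7   7   7  14
  4   0   0   1   1   1   1   7   7   8   8   8   8   8   8  14
  5   0   0   1   1   1   1   7   7   8   8   8   8   8   8  14
  6   0   1   1   2   2   2   7   8   8   9   9   9   9   9  14

7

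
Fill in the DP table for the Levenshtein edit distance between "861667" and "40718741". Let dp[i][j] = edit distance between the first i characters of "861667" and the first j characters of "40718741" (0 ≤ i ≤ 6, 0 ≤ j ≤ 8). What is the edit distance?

   ''  4  0  7  1  8  7  4  1
''  0  1  2  3  4  5  6  7  8
 8  1  1  2  3  4  4  5  6  7
 6  2  2  2  3  4  5  5  6  7
 1  3  3  3  3  3  4  5  6  6
 6  4  4  4  4  4  4  5  6  7
 6  5  5  5  5  5  5  5  6  7
 7  6  6  6  5  6  6  5  6  7

7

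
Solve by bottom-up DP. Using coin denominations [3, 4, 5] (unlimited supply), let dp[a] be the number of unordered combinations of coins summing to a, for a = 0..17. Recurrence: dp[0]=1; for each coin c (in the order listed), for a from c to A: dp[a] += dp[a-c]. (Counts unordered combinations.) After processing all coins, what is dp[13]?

after  coin     0     1     2     3     4     5     6     7     8     9    10    11    12    13    14    15    16    17
          3     1     0     0     1     0     0     1     0     0     1     0     0     1     0     0     1     0     0
          4     1     0     0     1     1     0     1     1     1     1     1     1     2     1     1     2     2     1
          5     1     0     0     1     1     1     1     1     2     2     2     2     3     3     3     4     4     4

3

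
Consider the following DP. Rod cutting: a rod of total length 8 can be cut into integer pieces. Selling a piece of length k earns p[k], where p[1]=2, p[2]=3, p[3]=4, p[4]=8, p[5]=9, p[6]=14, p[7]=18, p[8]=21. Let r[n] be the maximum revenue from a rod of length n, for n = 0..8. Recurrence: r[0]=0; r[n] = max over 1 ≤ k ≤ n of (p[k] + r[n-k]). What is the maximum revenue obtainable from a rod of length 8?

   n    0    1    2    3    4    5    6    7    8
r[n]    0    2    4    6    8   10   14   18   21

21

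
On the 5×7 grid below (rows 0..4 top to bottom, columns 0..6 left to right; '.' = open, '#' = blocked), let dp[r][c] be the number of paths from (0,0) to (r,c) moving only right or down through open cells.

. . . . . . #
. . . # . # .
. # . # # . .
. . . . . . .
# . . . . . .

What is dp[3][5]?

4

r\c   0   1   2   3   4   5   6
  0   1   1   1   1   1   1   0
  1   1   2   3   0   1   0   0
  2   1   0   3   0   0   0   0
  3   1   1   4   4   4   4   4
  4   0   1   5   9  13  17  21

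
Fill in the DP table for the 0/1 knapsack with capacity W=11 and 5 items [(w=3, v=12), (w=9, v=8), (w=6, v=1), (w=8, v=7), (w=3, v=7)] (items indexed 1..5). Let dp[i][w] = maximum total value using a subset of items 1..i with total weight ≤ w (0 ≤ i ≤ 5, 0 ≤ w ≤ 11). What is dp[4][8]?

i\w   0   1   2   3   4   5   6   7   8   9  10  11
  0   0   0   0   0   0   0   0   0   0   0   0   0
  1   0   0   0  12  12  12  12  12  12  12  12  12
  2   0   0   0  12  12  12  12  12  12  12  12  12
  3   0   0   0  12  12  12  12  12  12  13  13  13
  4   0   0   0  12  12  12  12  12  12  13  13  19
  5   0   0   0  12  12  12  19  19  19  19  19  19

12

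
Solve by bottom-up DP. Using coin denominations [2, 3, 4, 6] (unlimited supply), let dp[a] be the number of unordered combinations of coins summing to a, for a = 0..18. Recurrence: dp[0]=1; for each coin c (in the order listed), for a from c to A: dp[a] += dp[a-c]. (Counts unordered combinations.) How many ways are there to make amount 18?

after  coin     0     1     2     3     4     5     6     7     8     9    10    11    12    13    14    15    16    17    18
          2     1     0     1     0     1     0     1     0     1     0     1     0     1     0     1     0     1     0     1
          3     1     0     1     1     1     1     2     1     2     2     2     2     3     2     3     3     3     3     4
          4     1     0     1     1     2     1     3     2     4     3     5     4     7     5     8     7    10     8    12
          6     1     0     1     1     2     1     4     2     5     4     7     5    11     7    13    11    17    13    23

23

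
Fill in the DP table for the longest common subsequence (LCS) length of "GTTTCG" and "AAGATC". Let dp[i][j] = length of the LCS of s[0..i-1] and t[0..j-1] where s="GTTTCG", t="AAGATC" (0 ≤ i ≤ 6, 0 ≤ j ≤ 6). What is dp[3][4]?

1

   ''  A  A  G  A  T  C
''  0  0  0  0  0  0  0
 G  0  0  0  1  1  1  1
 T  0  0  0  1  1  2  2
 T  0  0  0  1  1  2  2
 T  0  0  0  1  1  2  2
 C  0  0  0  1  1  2  3
 G  0  0  0  1  1  2  3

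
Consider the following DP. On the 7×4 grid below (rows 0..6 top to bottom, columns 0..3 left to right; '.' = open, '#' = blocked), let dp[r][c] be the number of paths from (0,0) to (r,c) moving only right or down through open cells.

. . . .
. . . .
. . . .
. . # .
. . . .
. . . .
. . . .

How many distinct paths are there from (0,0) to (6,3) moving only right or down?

44

r\c   0   1   2   3
  0   1   1   1   1
  1   1   2   3   4
  2   1   3   6  10
  3   1   4   0  10
  4   1   5   5  15
  5   1   6  11  26
  6   1   7  18  44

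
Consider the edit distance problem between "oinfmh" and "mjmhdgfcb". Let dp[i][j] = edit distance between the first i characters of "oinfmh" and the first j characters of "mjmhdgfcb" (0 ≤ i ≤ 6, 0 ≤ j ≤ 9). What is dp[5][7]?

   ''  m  j  m  h  d  g  f  c  b
''  0  1  2  3  4  5  6  7  8  9
 o  1  1  2  3  4  5  6  7  8  9
 i  2  2  2  3  4  5  6  7  8  9
 n  3  3  3  3  4  5  6  7  8  9
 f  4  4  4  4  4  5  6  6  7  8
 m  5  4  5  4  5  5  6  7  7  8
 h  6  5  5  5  4  5  6  7  8  8

7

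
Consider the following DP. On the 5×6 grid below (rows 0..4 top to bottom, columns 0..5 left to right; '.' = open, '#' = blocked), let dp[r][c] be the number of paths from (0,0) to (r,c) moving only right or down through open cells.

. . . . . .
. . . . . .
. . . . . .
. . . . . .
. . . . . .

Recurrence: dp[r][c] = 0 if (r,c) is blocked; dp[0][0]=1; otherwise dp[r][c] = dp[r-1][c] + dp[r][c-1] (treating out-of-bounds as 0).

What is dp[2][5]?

21

r\c   0   1   2   3   4   5
  0   1   1   1   1   1   1
  1   1   2   3   4   5   6
  2   1   3   6  10  15  21
  3   1   4  10  20  35  56
  4   1   5  15  35  70 126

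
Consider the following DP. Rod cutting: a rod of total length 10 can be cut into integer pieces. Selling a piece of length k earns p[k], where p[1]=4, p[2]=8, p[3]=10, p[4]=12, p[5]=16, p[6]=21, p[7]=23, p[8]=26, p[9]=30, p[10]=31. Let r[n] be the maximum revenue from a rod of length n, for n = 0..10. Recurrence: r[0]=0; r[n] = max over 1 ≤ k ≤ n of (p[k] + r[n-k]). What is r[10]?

40

   n    0    1    2    3    4    5    6    7    8    9   10
r[n]    0    4    8   12   16   20   24   28   32   36   40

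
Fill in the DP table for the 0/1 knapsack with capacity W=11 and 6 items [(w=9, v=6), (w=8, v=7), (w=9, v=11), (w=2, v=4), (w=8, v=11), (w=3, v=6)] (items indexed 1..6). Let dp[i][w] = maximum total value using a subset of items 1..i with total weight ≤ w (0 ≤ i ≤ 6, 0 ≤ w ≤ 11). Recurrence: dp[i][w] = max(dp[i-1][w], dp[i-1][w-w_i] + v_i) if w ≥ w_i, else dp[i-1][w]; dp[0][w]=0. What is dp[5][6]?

i\w   0   1   2   3   4   5   6   7   8   9  10  11
  0   0   0   0   0   0   0   0   0   0   0   0   0
  1   0   0   0   0   0   0   0   0   0   6   6   6
  2   0   0   0   0   0   0   0   0   7   7   7   7
  3   0   0   0   0   0   0   0   0   7  11  11  11
  4   0   0   4   4   4   4   4   4   7  11  11  15
  5   0   0   4   4   4   4   4   4  11  11  15  15
  6   0   0   4   6   6  10  10  10  11  11  15  17

4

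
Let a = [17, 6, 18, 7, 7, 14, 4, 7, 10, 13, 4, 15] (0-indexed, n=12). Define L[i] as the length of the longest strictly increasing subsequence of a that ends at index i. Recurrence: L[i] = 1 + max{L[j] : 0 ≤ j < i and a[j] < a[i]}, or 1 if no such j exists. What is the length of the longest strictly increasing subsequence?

5

   i    0    1    2    3    4    5    6    7    8    9   10   11
a[i]   17    6   18    7    7   14    4    7   10   13    4   15
L[i]    1    1    2    2    2    3    1    2    3    4    1    5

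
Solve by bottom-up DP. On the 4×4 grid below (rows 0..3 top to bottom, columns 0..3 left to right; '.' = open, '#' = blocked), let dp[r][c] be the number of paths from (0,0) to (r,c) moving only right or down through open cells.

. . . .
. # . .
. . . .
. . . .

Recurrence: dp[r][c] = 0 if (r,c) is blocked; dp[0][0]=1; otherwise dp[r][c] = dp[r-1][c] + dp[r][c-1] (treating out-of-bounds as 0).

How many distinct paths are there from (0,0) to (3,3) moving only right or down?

r\c   0   1   2   3
  0   1   1   1   1
  1   1   0   1   2
  2   1   1   2   4
  3   1   2   4   8

8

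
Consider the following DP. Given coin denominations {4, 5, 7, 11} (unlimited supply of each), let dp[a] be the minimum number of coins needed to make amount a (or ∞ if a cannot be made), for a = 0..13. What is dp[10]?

2

 a  0  1  2  3  4  5  6  7  8  9 10 11 12 13
dp  0  -  -  -  1  1  -  1  2  2  2  1  2  3
(- denotes ∞ / unreachable)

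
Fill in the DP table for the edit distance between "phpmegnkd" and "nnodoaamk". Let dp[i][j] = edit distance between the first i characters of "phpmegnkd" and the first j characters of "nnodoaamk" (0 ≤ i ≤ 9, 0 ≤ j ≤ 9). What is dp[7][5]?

7

   ''  n  n  o  d  o  a  a  m  k
''  0  1  2  3  4  5  6  7  8  9
 p  1  1  2  3  4  5  6  7  8  9
 h  2  2  2  3  4  5  6  7  8  9
 p  3  3  3  3  4  5  6  7  8  9
 m  4  4  4  4  4  5  6  7  7  8
 e  5  5  5  5  5  5  6  7  8  8
 g  6  6  6  6  6  6  6  7  8  9
 n  7  6  6  7  7  7  7  7  8  9
 k  8  7  7  7  8  8  8  8  8  8
 d  9  8  8  8  7  8  9  9  9  9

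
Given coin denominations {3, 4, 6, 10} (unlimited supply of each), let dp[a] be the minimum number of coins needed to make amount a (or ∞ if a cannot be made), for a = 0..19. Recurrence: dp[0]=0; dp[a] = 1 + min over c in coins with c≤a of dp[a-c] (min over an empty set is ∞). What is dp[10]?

 a  0  1  2  3  4  5  6  7  8  9 10 11 12 13 14 15 16 17 18 19
dp  0  -  -  1  1  -  1  2  2  2  1  3  2  2  2  3  2  3  3  3
(- denotes ∞ / unreachable)

1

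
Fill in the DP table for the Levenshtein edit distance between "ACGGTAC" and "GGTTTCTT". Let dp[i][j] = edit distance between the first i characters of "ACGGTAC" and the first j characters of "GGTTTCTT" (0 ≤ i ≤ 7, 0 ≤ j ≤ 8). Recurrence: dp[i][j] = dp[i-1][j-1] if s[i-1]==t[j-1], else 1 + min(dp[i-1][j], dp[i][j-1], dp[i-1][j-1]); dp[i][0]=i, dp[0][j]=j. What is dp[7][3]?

   ''  G  G  T  T  T  C  T  T
''  0  1  2  3  4  5  6  7  8
 A  1  1  2  3  4  5  6  7  8
 C  2  2  2  3  4  5  5  6  7
 G  3  2  2  3  4  5  6  6  7
 G  4  3  2  3  4  5  6  7  7
 T  5  4  3  2  3  4  5  6  7
 A  6  5  4  3  3  4  5  6  7
 C  7  6  5  4  4  4  4  5  6

4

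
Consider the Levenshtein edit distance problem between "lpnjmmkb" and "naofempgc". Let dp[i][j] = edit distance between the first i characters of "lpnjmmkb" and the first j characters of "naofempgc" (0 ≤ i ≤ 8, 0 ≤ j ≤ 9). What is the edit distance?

8

   ''  n  a  o  f  e  m  p  g  c
''  0  1  2  3  4  5  6  7  8  9
 l  1  1  2  3  4  5  6  7  8  9
 p  2  2  2  3  4  5  6  6  7  8
 n  3  2  3  3  4  5  6  7  7  8
 j  4  3  3  4  4  5  6  7  8  8
 m  5  4  4  4  5  5  5  6  7  8
 m  6  5  5  5  5  6  5  6  7  8
 k  7  6  6  6  6  6  6  6  7  8
 b  8  7  7  7  7  7  7  7  7  8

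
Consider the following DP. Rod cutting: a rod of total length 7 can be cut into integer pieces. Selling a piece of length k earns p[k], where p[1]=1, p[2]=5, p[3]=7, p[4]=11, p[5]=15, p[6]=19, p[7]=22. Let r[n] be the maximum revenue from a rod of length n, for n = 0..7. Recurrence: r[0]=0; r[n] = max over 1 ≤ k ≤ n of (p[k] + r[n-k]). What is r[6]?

19

   n    0    1    2    3    4    5    6    7
r[n]    0    1    5    7   11   15   19   22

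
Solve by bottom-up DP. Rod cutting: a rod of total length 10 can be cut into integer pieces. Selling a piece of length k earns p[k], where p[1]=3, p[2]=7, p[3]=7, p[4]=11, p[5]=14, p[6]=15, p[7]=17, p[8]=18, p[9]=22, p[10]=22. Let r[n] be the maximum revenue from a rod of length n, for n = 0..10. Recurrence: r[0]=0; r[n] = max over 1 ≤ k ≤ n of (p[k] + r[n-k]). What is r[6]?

21

   n    0    1    2    3    4    5    6    7    8    9   10
r[n]    0    3    7   10   14   17   21   24   28   31   35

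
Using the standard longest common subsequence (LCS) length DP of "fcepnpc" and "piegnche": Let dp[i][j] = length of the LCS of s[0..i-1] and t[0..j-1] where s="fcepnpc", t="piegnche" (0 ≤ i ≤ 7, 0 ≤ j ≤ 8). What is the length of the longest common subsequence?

   ''  p  i  e  g  n  c  h  e
''  0  0  0  0  0  0  0  0  0
 f  0  0  0  0  0  0  0  0  0
 c  0  0  0  0  0  0  1  1  1
 e  0  0  0  1  1  1  1  1  2
 p  0  1  1  1  1  1  1  1  2
 n  0  1  1  1  1  2  2  2  2
 p  0  1  1  1  1  2  2  2  2
 c  0  1  1  1  1  2  3  3  3

3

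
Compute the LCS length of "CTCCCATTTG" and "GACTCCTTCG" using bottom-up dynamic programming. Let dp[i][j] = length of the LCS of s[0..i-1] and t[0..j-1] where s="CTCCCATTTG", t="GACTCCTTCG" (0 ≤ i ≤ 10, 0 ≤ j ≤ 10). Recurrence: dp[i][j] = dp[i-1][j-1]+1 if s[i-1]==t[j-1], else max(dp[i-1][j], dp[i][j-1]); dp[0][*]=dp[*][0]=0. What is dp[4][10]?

4

   ''  G  A  C  T  C  C  T  T  C  G
''  0  0  0  0  0  0  0  0  0  0  0
 C  0  0  0  1  1  1  1  1  1  1  1
 T  0  0  0  1  2  2  2  2  2  2  2
 C  0  0  0  1  2  3  3  3  3  3  3
 C  0  0  0  1  2  3  4  4  4  4  4
 C  0  0  0  1  2  3  4  4  4  5  5
 A  0  0  1  1  2  3  4  4  4  5  5
 T  0  0  1  1  2  3  4  5  5  5  5
 T  0  0  1  1  2  3  4  5  6  6  6
 T  0  0  1  1  2  3  4  5  6  6  6
 G  0  1  1  1  2  3  4  5  6  6  7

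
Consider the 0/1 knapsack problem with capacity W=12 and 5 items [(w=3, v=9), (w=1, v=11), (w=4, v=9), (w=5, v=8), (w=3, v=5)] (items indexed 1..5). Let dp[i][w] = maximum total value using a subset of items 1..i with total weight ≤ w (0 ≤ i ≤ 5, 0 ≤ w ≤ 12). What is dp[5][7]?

25

i\w   0   1   2   3   4   5   6   7   8   9  10  11  12
  0   0   0   0   0   0   0   0   0   0   0   0   0   0
  1   0   0   0   9   9   9   9   9   9   9   9   9   9
  2   0  11  11  11  20  20  20  20  20  20  20  20  20
  3   0  11  11  11  20  20  20  20  29  29  29  29  29
  4   0  11  11  11  20  20  20  20  29  29  29  29  29
  5   0  11  11  11  20  20  20  25  29  29  29  34  34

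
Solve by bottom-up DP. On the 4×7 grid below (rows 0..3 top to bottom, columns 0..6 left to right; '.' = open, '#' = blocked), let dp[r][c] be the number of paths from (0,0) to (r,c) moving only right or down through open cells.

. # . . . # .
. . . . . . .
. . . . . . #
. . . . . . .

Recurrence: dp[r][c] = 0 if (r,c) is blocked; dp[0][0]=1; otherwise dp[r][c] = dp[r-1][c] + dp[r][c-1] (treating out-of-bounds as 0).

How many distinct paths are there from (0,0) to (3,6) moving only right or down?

r\c   0   1   2   3   4   5   6
  0   1   0   0   0   0   0   0
  1   1   1   1   1   1   1   1
  2   1   2   3   4   5   6   0
  3   1   3   6  10  15  21  21

21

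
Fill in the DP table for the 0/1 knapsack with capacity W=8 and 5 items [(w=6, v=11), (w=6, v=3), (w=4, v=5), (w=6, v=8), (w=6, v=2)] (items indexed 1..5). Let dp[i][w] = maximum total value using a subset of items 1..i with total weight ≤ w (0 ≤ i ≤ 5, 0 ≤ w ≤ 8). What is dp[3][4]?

i\w   0   1   2   3   4   5   6   7   8
  0   0   0   0   0   0   0   0   0   0
  1   0   0   0   0   0   0  11  11  11
  2   0   0   0   0   0   0  11  11  11
  3   0   0   0   0   5   5  11  11  11
  4   0   0   0   0   5   5  11  11  11
  5   0   0   0   0   5   5  11  11  11

5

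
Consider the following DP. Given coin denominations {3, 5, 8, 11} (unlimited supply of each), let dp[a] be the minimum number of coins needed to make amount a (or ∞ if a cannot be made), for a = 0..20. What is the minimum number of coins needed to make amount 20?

 a  0  1  2  3  4  5  6  7  8  9 10 11 12 13 14 15 16 17 18 19 20
dp  0  -  -  1  -  1  2  -  1  3  2  1  4  2  2  3  2  3  3  2  4
(- denotes ∞ / unreachable)

4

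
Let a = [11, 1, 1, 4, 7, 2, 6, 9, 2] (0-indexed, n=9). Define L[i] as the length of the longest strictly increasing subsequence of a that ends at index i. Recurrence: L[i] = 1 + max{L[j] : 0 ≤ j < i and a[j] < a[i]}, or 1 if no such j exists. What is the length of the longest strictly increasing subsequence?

   i    0    1    2    3    4    5    6    7    8
a[i]   11    1    1    4    7    2    6    9    2
L[i]    1    1    1    2    3    2    3    4    2

4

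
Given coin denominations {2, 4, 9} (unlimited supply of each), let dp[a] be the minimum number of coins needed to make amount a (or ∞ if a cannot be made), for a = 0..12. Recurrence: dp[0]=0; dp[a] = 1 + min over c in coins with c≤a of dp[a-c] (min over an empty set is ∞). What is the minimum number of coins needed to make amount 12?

3

 a  0  1  2  3  4  5  6  7  8  9 10 11 12
dp  0  -  1  -  1  -  2  -  2  1  3  2  3
(- denotes ∞ / unreachable)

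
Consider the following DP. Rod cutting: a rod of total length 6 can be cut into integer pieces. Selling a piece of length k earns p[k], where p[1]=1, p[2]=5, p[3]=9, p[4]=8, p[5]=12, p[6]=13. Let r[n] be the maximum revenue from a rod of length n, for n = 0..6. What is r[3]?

9

   n    0    1    2    3    4    5    6
r[n]    0    1    5    9   10   14   18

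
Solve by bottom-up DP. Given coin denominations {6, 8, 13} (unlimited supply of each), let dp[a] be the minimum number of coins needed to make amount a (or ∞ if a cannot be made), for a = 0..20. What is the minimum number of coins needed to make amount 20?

 a  0  1  2  3  4  5  6  7  8  9 10 11 12 13 14 15 16 17 18 19 20
dp  0  -  -  -  -  -  1  -  1  -  -  -  2  1  2  -  2  -  3  2  3
(- denotes ∞ / unreachable)

3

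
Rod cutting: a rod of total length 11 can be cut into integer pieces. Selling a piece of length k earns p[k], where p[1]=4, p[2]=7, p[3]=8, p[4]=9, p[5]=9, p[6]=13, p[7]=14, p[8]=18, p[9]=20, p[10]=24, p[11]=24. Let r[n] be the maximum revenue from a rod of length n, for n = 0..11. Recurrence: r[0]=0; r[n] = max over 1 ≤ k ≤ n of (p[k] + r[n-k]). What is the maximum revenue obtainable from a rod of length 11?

   n    0    1    2    3    4    5    6    7    8    9   10   11
r[n]    0    4    8   12   16   20   24   28   32   36   40   44

44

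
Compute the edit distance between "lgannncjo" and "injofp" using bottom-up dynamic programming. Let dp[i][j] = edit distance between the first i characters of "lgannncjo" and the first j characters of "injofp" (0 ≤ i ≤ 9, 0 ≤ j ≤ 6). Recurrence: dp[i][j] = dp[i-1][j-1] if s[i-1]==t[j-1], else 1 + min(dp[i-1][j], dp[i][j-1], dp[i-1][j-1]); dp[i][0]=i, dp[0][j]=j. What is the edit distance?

   ''  i  n  j  o  f  p
''  0  1  2  3  4  5  6
 l  1  1  2  3  4  5  6
 g  2  2  2  3  4  5  6
 a  3  3  3  3  4  5  6
 n  4  4  3  4  4  5  6
 n  5  5  4  4  5  5  6
 n  6  6  5  5  5  6  6
 c  7  7  6  6  6  6  7
 j  8  8  7  6  7  7  7
 o  9  9  8  7  6  7  8

8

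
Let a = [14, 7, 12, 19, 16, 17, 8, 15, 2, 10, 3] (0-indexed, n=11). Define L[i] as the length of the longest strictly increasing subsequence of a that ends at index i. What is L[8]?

1

   i    0    1    2    3    4    5    6    7    8    9   10
a[i]   14    7   12   19   16   17    8   15    2   10    3
L[i]    1    1    2    3    3    4    2    3    1    3    2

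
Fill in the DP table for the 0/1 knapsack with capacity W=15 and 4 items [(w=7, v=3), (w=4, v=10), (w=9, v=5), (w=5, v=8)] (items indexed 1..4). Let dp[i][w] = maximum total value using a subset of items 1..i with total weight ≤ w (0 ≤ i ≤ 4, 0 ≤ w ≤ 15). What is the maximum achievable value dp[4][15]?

i\w   0   1   2   3   4   5   6   7   8   9  10  11  12  13  14  15
  0   0   0   0   0   0   0   0   0   0   0   0   0   0   0   0   0
  1   0   0   0   0   0   0   0   3   3   3   3   3   3   3   3   3
  2   0   0   0   0  10  10  10  10  10  10  10  13  13  13  13  13
  3   0   0   0   0  10  10  10  10  10  10  10  13  13  15  15  15
  4   0   0   0   0  10  10  10  10  10  18  18  18  18  18  18  18

18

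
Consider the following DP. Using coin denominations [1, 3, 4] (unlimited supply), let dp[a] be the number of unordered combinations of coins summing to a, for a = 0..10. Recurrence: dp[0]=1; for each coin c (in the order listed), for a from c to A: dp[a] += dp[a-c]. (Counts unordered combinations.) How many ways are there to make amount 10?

after  coin     0     1     2     3     4     5     6     7     8     9    10
          1     1     1     1     1     1     1     1     1     1     1     1
          3     1     1     1     2     2     2     3     3     3     4     4
          4     1     1     1     2     3     3     4     5     6     7     8

8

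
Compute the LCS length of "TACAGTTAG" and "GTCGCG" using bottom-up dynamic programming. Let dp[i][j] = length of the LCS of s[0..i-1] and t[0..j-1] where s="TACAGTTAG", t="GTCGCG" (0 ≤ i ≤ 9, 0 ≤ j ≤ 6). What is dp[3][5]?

   ''  G  T  C  G  C  G
''  0  0  0  0  0  0  0
 T  0  0  1  1  1  1  1
 A  0  0  1  1  1  1  1
 C  0  0  1  2  2  2  2
 A  0  0  1  2  2  2  2
 G  0  1  1  2  3  3  3
 T  0  1  2  2  3  3  3
 T  0  1  2  2  3  3  3
 A  0  1  2  2  3  3  3
 G  0  1  2  2  3  3  4

2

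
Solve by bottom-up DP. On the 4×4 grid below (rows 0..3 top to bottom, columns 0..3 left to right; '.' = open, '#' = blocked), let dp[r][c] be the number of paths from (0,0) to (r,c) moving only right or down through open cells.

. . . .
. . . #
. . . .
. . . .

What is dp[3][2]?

r\c   0   1   2   3
  0   1   1   1   1
  1   1   2   3   0
  2   1   3   6   6
  3   1   4  10  16

10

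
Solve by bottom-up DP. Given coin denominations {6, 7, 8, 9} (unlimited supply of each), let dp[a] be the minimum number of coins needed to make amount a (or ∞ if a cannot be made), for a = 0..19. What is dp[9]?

1

 a  0  1  2  3  4  5  6  7  8  9 10 11 12 13 14 15 16 17 18 19
dp  0  -  -  -  -  -  1  1  1  1  -  -  2  2  2  2  2  2  2  3
(- denotes ∞ / unreachable)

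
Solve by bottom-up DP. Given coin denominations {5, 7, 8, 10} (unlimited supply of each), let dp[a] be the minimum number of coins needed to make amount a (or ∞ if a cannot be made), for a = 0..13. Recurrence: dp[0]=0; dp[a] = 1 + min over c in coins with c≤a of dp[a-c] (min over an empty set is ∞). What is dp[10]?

 a  0  1  2  3  4  5  6  7  8  9 10 11 12 13
dp  0  -  -  -  -  1  -  1  1  -  1  -  2  2
(- denotes ∞ / unreachable)

1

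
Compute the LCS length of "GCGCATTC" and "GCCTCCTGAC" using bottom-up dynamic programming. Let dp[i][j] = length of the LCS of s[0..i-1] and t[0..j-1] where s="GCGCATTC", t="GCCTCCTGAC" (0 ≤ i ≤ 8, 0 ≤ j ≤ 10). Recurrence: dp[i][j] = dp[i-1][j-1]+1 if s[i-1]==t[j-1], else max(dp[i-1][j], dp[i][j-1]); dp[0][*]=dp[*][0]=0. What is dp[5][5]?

   ''  G  C  C  T  C  C  T  G  A  C
''  0  0  0  0  0  0  0  0  0  0  0
 G  0  1  1  1  1  1  1  1  1  1  1
 C  0  1  2  2  2  2  2  2  2  2  2
 G  0  1  2  2  2  2  2  2  3  3  3
 C  0  1  2  3  3  3  3  3  3  3  4
 A  0  1  2  3  3  3  3  3  3  4  4
 T  0  1  2  3  4  4  4  4  4  4  4
 T  0  1  2  3  4  4  4  5  5  5  5
 C  0  1  2  3  4  5  5  5  5  5  6

3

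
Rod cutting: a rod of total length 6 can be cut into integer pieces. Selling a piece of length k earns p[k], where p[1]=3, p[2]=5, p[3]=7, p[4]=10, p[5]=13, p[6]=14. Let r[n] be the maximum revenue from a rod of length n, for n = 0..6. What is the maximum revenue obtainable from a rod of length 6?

   n    0    1    2    3    4    5    6
r[n]    0    3    6    9   12   15   18

18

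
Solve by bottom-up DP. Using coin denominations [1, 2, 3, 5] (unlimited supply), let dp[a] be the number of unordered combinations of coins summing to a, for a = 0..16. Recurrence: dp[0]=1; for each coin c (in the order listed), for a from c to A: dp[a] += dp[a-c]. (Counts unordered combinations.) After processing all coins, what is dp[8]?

after  coin     0     1     2     3     4     5     6     7     8     9    10    11    12    13    14    15    16
          1     1     1     1     1     1     1     1     1     1     1     1     1     1     1     1     1     1
          2     1     1     2     2     3     3     4     4     5     5     6     6     7     7     8     8     9
          3     1     1     2     3     4     5     7     8    10    12    14    16    19    21    24    27    30
          5     1     1     2     3     4     6     8    10    13    16    20    24    29    34    40    47    54

13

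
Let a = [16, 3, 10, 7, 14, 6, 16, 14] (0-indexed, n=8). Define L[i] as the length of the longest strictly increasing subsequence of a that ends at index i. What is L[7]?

3

   i    0    1    2    3    4    5    6    7
a[i]   16    3   10    7   14    6   16   14
L[i]    1    1    2    2    3    2    4    3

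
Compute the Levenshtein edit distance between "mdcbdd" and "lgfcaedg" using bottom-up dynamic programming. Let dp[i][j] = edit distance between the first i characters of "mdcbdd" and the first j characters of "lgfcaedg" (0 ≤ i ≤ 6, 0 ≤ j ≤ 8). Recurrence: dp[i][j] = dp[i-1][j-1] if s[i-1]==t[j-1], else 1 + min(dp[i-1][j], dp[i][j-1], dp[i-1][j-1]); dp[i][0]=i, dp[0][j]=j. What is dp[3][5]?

4

   ''  l  g  f  c  a  e  d  g
''  0  1  2  3  4  5  6  7  8
 m  1  1  2  3  4  5  6  7  8
 d  2  2  2  3  4  5  6  6  7
 c  3  3  3  3  3  4  5  6  7
 b  4  4  4  4  4  4  5  6  7
 d  5  5  5  5  5  5  5  5  6
 d  6  6  6  6  6  6  6  5  6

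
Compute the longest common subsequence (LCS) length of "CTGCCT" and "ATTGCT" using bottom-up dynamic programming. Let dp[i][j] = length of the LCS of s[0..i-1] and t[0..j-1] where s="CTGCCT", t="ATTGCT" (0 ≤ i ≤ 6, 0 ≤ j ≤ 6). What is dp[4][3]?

1

   ''  A  T  T  G  C  T
''  0  0  0  0  0  0  0
 C  0  0  0  0  0  1  1
 T  0  0  1  1  1  1  2
 G  0  0  1  1  2  2  2
 C  0  0  1  1  2  3  3
 C  0  0  1  1  2  3  3
 T  0  0  1  2  2  3  4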